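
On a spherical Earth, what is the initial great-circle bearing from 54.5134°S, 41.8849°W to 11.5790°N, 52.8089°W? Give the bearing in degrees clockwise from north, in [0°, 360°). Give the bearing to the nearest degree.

348°

Δλ = -52.8089 − -41.8849 = -10.9240°.
θ = atan2( sin Δλ · cos φ₂ , cos φ₁ · sin φ₂ − sin φ₁ · cos φ₂ · cos Δλ )
  = atan2(-0.18565, 0.89975) = -11.659° → normalised to [0°, 360°): 348.341°.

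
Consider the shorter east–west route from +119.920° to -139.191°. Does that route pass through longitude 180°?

Yes

Naïve |-139.191 − 119.920| = 259.111° > 180°, so the shorter arc goes the other way round — across 180°.
Signed shortest Δλ = ((-139.191 − 119.920 + 180) mod 360) − 180 = 100.889°.
Going east by 100.889° from +119.920° passes through 180° before reaching -139.191°.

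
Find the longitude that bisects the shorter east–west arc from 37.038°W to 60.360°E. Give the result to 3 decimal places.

Signed shortest Δλ from -37.038° to +60.360° is +97.398°.
Midpoint longitude = -37.038° + (+97.398°)/2 = -37.038° + 48.699° = +11.661°.

11.661°E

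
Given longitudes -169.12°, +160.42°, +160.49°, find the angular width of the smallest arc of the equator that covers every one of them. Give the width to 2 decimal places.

30.46°

Sort the longitudes: -169.12°, +160.42°, +160.49°.
Eastward gaps between consecutive values (wrapping around): 329.54°, 0.07°, 30.39°.
Largest gap = 329.54° ⇒ minimal covering band is its complement: 360° − 329.54° = 30.46°.
Band runs from +160.42° eastward to -169.12°, crossing the antimeridian.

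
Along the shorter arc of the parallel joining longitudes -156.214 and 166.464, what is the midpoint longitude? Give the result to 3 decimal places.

-174.875°

Signed shortest Δλ from -156.214° to +166.464° is -37.322°.
Midpoint longitude = -156.214° + (-37.322°)/2 = -156.214° − 18.661° = -174.875°.
(The naïve average (-156.214 + +166.464)/2 = 5.125° is on the wrong side of the globe.)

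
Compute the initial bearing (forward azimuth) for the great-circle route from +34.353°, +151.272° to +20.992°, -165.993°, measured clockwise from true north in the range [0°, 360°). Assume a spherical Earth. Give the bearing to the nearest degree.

98°

Δλ = -165.993 − 151.272 = -317.265°; wrapped into (−180°, 180°]: 42.735°.
θ = atan2( sin Δλ · cos φ₂ , cos φ₁ · sin φ₂ − sin φ₁ · cos φ₂ · cos Δλ )
  = atan2(0.63357, -0.09121) = 98.192° → normalised to [0°, 360°): 98.192°.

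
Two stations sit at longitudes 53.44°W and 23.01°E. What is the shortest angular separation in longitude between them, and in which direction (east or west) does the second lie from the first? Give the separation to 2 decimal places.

76.45° east

Raw difference: 23.01 − -53.44 = 76.45°.
Normalise into (−180°, 180°]: 76.45° stays 76.45°.
Positive ⇒ the second point lies to the east; separation 76.45°.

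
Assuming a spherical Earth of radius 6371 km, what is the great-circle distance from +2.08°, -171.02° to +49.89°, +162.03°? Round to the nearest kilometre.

Δλ = 162.03 − -171.02 = 333.05°; wrapped into (−180°, 180°]: -26.95°.
Δφ = 49.89 − 2.08 = 47.81°.
a = sin²(Δφ/2) + cos φ₁ · cos φ₂ · sin²(Δλ/2) = 0.199164.
c = 2·atan2(√a, √(1−a)) = 0.92520 rad → d = 6371·c ≈ 5894.47 km.

5894 km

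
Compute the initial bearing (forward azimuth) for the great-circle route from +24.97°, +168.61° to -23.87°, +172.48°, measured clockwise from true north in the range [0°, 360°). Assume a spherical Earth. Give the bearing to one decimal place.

Δλ = 172.48 − 168.61 = 3.87°.
θ = atan2( sin Δλ · cos φ₂ , cos φ₁ · sin φ₂ − sin φ₁ · cos φ₂ · cos Δλ )
  = atan2(0.06172, -0.75199) = 175.308° → normalised to [0°, 360°): 175.308°.

175.3°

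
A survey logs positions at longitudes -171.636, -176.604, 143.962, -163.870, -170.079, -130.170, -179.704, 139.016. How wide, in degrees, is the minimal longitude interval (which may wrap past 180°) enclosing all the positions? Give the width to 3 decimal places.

Sort the longitudes: -179.704°, -176.604°, -171.636°, -170.079°, -163.870°, -130.170°, +139.016°, +143.962°.
Eastward gaps between consecutive values (wrapping around): 3.100°, 4.968°, 1.557°, 6.209°, 33.700°, 269.186°, 4.946°, 36.334°.
Largest gap = 269.186° ⇒ minimal covering band is its complement: 360° − 269.186° = 90.814°.
Band runs from +139.016° eastward to -130.170°, crossing the antimeridian.

90.814°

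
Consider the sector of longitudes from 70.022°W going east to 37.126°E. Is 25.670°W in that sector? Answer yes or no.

Yes

Band width going east from -70.022° to +37.126°: ((37.126 − -70.022) mod 360) = 107.148°.
Offset of -25.670° east of the west edge: ((-25.670 − -70.022) mod 360) = 44.352°.
44.352° ≤ 107.148° ⇒ inside.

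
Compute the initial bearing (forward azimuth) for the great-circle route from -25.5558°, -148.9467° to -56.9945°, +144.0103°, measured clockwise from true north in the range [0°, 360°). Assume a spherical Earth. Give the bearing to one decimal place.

Δλ = 144.0103 − -148.9467 = 292.9570°; wrapped into (−180°, 180°]: -67.0430°.
θ = atan2( sin Δλ · cos φ₂ , cos φ₁ · sin φ₂ − sin φ₁ · cos φ₂ · cos Δλ )
  = atan2(-0.50158, -0.66492) = -142.971° → normalised to [0°, 360°): 217.029°.

217.0°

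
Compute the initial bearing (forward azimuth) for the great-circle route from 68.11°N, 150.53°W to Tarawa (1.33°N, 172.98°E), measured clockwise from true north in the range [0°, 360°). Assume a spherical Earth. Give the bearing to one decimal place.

218.9°

Δλ = 172.98 − -150.53 = 323.51°; wrapped into (−180°, 180°]: -36.49°.
θ = atan2( sin Δλ · cos φ₂ , cos φ₁ · sin φ₂ − sin φ₁ · cos φ₂ · cos Δλ )
  = atan2(-0.59452, -0.73714) = -141.113° → normalised to [0°, 360°): 218.887°.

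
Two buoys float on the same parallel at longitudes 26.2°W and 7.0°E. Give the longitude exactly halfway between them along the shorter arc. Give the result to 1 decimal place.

9.6°W

Signed shortest Δλ from -26.2° to +7.0° is +33.2°.
Midpoint longitude = -26.2° + (+33.2°)/2 = -26.2° + 16.6° = -9.6°.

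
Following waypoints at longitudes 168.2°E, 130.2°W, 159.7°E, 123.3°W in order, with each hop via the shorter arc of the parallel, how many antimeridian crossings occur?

Leg 1: +168.2° → -130.2°, shortest Δλ = 61.6° (east) — crosses 180°.
Leg 2: -130.2° → +159.7°, shortest Δλ = -70.1° (west) — crosses 180°.
Leg 3: +159.7° → -123.3°, shortest Δλ = 77.0° (east) — crosses 180°.
Total crossings: 3.

3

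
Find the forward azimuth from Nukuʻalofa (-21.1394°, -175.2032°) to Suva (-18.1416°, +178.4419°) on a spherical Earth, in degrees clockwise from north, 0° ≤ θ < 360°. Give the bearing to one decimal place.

Δλ = 178.4419 − -175.2032 = 353.6451°; wrapped into (−180°, 180°]: -6.3549°.
θ = atan2( sin Δλ · cos φ₂ , cos φ₁ · sin φ₂ − sin φ₁ · cos φ₂ · cos Δλ )
  = atan2(-0.10518, 0.05019) = -64.491° → normalised to [0°, 360°): 295.509°.

295.5°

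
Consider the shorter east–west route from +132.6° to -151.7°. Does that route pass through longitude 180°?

Yes

Naïve |-151.7 − 132.6| = 284.3° > 180°, so the shorter arc goes the other way round — across 180°.
Signed shortest Δλ = ((-151.7 − 132.6 + 180) mod 360) − 180 = 75.7°.
Going east by 75.7° from +132.6° passes through 180° before reaching -151.7°.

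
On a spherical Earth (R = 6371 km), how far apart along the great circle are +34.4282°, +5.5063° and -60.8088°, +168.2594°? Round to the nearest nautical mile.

Δλ = 168.2594 − 5.5063 = 162.7531°.
Δφ = -60.8088 − 34.4282 = -95.2370°.
a = sin²(Δφ/2) + cos φ₁ · cos φ₂ · sin²(Δλ/2) = 0.938887.
c = 2·atan2(√a, √(1−a)) = 2.64199 rad → d = 6371·c ≈ 16832.13 km ≈ 9088.62 nmi.

9089 nmi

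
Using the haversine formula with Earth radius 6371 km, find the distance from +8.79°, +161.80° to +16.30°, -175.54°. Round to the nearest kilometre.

Δλ = -175.54 − 161.80 = -337.34°; wrapped into (−180°, 180°]: 22.66°.
Δφ = 16.30 − 8.79 = 7.51°.
a = sin²(Δφ/2) + cos φ₁ · cos φ₂ · sin²(Δλ/2) = 0.040899.
c = 2·atan2(√a, √(1−a)) = 0.40728 rad → d = 6371·c ≈ 2594.77 km.

2595 km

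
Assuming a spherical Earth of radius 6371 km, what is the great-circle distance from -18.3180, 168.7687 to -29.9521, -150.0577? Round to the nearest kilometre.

Δλ = -150.0577 − 168.7687 = -318.8264°; wrapped into (−180°, 180°]: 41.1736°.
Δφ = -29.9521 − -18.3180 = -11.6341°.
a = sin²(Δφ/2) + cos φ₁ · cos φ₂ · sin²(Δλ/2) = 0.111972.
c = 2·atan2(√a, √(1−a)) = 0.68241 rad → d = 6371·c ≈ 4347.62 km.

4348 km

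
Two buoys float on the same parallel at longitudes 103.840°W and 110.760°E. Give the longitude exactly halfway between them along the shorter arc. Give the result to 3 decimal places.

Signed shortest Δλ from -103.840° to +110.760° is -145.400°.
Midpoint longitude = -103.840° + (-145.400°)/2 = -103.840° − 72.700° = -176.540°.
(The naïve average (-103.840 + +110.760)/2 = 3.46° is on the wrong side of the globe.)

176.540°W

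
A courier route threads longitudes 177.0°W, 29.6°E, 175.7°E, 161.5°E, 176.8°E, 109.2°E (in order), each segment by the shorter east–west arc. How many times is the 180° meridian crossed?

1

Leg 1: -177.0° → +29.6°, shortest Δλ = -153.4° (west) — crosses 180°.
Leg 2: +29.6° → +175.7°, shortest Δλ = 146.1° (east) — does not cross 180°.
Leg 3: +175.7° → +161.5°, shortest Δλ = -14.2° (west) — does not cross 180°.
Leg 4: +161.5° → +176.8°, shortest Δλ = 15.3° (east) — does not cross 180°.
Leg 5: +176.8° → +109.2°, shortest Δλ = -67.6° (west) — does not cross 180°.
Total crossings: 1.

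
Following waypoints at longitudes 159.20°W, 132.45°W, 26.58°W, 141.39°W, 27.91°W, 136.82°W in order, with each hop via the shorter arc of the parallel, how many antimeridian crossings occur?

Leg 1: -159.20° → -132.45°, shortest Δλ = 26.75° (east) — does not cross 180°.
Leg 2: -132.45° → -26.58°, shortest Δλ = 105.87° (east) — does not cross 180°.
Leg 3: -26.58° → -141.39°, shortest Δλ = -114.81° (west) — does not cross 180°.
Leg 4: -141.39° → -27.91°, shortest Δλ = 113.48° (east) — does not cross 180°.
Leg 5: -27.91° → -136.82°, shortest Δλ = -108.91° (west) — does not cross 180°.
Total crossings: 0.

0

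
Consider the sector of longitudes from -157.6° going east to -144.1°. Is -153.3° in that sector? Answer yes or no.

Yes

Band width going east from -157.6° to -144.1°: ((-144.1 − -157.6) mod 360) = 13.5°.
Offset of -153.3° east of the west edge: ((-153.3 − -157.6) mod 360) = 4.3°.
4.3° ≤ 13.5° ⇒ inside.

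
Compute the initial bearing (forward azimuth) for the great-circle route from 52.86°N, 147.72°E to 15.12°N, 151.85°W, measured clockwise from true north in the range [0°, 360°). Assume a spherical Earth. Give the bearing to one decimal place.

Δλ = -151.85 − 147.72 = -299.57°; wrapped into (−180°, 180°]: 60.43°.
θ = atan2( sin Δλ · cos φ₂ , cos φ₁ · sin φ₂ − sin φ₁ · cos φ₂ · cos Δλ )
  = atan2(0.83964, -0.22228) = 104.828° → normalised to [0°, 360°): 104.828°.

104.8°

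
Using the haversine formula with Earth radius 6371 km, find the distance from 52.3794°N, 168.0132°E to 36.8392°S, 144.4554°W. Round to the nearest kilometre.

Δλ = -144.4554 − 168.0132 = -312.4686°; wrapped into (−180°, 180°]: 47.5314°.
Δφ = -36.8392 − 52.3794 = -89.2186°.
a = sin²(Δφ/2) + cos φ₁ · cos φ₂ · sin²(Δλ/2) = 0.572524.
c = 2·atan2(√a, √(1−a)) = 1.71636 rad → d = 6371·c ≈ 10934.91 km.

10935 km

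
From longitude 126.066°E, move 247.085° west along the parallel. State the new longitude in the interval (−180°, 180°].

Start at +126.066°; shift −247.085° → -121.019°.
-121.019° already lies in (−180°, 180°].

121.019°W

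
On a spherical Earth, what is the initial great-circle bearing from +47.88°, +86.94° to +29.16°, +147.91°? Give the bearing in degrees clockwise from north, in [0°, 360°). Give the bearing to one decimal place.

89.1°

Δλ = 147.91 − 86.94 = 60.97°.
θ = atan2( sin Δλ · cos φ₂ , cos φ₁ · sin φ₂ − sin φ₁ · cos φ₂ · cos Δλ )
  = atan2(0.76355, 0.01247) = 89.065° → normalised to [0°, 360°): 89.065°.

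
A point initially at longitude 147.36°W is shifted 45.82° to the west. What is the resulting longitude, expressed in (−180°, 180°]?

Start at -147.36°; shift −45.82° → -193.18°.
-193.18° lies outside (−180°, 180°]; add 360° → +166.82°.

166.82°E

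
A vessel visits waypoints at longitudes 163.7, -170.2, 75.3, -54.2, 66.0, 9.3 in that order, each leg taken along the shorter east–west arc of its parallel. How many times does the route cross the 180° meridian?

Leg 1: +163.7° → -170.2°, shortest Δλ = 26.1° (east) — crosses 180°.
Leg 2: -170.2° → +75.3°, shortest Δλ = -114.5° (west) — crosses 180°.
Leg 3: +75.3° → -54.2°, shortest Δλ = -129.5° (west) — does not cross 180°.
Leg 4: -54.2° → +66.0°, shortest Δλ = 120.2° (east) — does not cross 180°.
Leg 5: +66.0° → +9.3°, shortest Δλ = -56.7° (west) — does not cross 180°.
Total crossings: 2.

2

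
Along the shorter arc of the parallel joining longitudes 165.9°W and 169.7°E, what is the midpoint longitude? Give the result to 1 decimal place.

Signed shortest Δλ from -165.9° to +169.7° is -24.4°.
Midpoint longitude = -165.9° + (-24.4°)/2 = -165.9° − 12.2° = -178.1°.
(The naïve average (-165.9 + +169.7)/2 = 1.9° is on the wrong side of the globe.)

178.1°W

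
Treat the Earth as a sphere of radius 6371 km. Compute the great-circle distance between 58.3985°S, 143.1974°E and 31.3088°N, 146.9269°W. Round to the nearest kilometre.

11872 km

Δλ = -146.9269 − 143.1974 = -290.1243°; wrapped into (−180°, 180°]: 69.8757°.
Δφ = 31.3088 − -58.3985 = 89.7073°.
a = sin²(Δφ/2) + cos φ₁ · cos φ₂ · sin²(Δλ/2) = 0.644279.
c = 2·atan2(√a, √(1−a)) = 1.86352 rad → d = 6371·c ≈ 11872.46 km.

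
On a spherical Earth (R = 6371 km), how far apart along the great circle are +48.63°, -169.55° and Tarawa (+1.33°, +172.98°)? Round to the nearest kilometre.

Δλ = 172.98 − -169.55 = 342.53°; wrapped into (−180°, 180°]: -17.47°.
Δφ = 1.33 − 48.63 = -47.30°.
a = sin²(Δφ/2) + cos φ₁ · cos φ₂ · sin²(Δλ/2) = 0.176159.
c = 2·atan2(√a, √(1−a)) = 0.86626 rad → d = 6371·c ≈ 5518.93 km.

5519 km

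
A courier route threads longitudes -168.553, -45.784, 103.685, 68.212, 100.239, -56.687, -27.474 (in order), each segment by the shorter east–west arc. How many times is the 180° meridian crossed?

Leg 1: -168.553° → -45.784°, shortest Δλ = 122.769° (east) — does not cross 180°.
Leg 2: -45.784° → +103.685°, shortest Δλ = 149.469° (east) — does not cross 180°.
Leg 3: +103.685° → +68.212°, shortest Δλ = -35.473° (west) — does not cross 180°.
Leg 4: +68.212° → +100.239°, shortest Δλ = 32.027° (east) — does not cross 180°.
Leg 5: +100.239° → -56.687°, shortest Δλ = -156.926° (west) — does not cross 180°.
Leg 6: -56.687° → -27.474°, shortest Δλ = 29.213° (east) — does not cross 180°.
Total crossings: 0.

0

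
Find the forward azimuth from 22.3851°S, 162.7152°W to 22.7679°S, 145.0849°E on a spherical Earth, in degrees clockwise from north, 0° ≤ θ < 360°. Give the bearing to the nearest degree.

Δλ = 145.0849 − -162.7152 = 307.8001°; wrapped into (−180°, 180°]: -52.1999°.
θ = atan2( sin Δλ · cos φ₂ , cos φ₁ · sin φ₂ − sin φ₁ · cos φ₂ · cos Δλ )
  = atan2(-0.72859, -0.14261) = -101.075° → normalised to [0°, 360°): 258.925°.

259°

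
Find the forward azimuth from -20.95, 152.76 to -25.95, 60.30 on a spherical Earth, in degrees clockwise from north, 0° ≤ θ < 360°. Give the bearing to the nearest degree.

245°

Δλ = 60.30 − 152.76 = -92.46°.
θ = atan2( sin Δλ · cos φ₂ , cos φ₁ · sin φ₂ − sin φ₁ · cos φ₂ · cos Δλ )
  = atan2(-0.89835, -0.42246) = -115.186° → normalised to [0°, 360°): 244.814°.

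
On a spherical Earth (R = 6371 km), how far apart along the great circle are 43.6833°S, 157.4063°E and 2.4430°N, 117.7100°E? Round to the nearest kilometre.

6475 km

Δλ = 117.7100 − 157.4063 = -39.6963°.
Δφ = 2.4430 − -43.6833 = 46.1263°.
a = sin²(Δφ/2) + cos φ₁ · cos φ₂ · sin²(Δλ/2) = 0.236755.
c = 2·atan2(√a, √(1−a)) = 1.01633 rad → d = 6371·c ≈ 6475.04 km.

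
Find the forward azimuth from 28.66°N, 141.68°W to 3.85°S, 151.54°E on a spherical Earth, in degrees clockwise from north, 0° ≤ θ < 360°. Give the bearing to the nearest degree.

Δλ = 151.54 − -141.68 = 293.22°; wrapped into (−180°, 180°]: -66.78°.
θ = atan2( sin Δλ · cos φ₂ , cos φ₁ · sin φ₂ − sin φ₁ · cos φ₂ · cos Δλ )
  = atan2(-0.91692, -0.24758) = -105.110° → normalised to [0°, 360°): 254.890°.

255°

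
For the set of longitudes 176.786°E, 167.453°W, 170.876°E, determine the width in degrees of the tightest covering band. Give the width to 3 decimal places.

21.671°

Sort the longitudes: -167.453°, +170.876°, +176.786°.
Eastward gaps between consecutive values (wrapping around): 338.329°, 5.910°, 15.761°.
Largest gap = 338.329° ⇒ minimal covering band is its complement: 360° − 338.329° = 21.671°.
Band runs from +170.876° eastward to -167.453°, crossing the antimeridian.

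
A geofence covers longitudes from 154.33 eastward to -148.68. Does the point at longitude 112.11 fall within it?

No

Band width going east from +154.33° to -148.68°: ((-148.68 − 154.33) mod 360) = 56.99°.
Offset of +112.11° east of the west edge: ((112.11 − 154.33) mod 360) = 317.78°.
317.78° > 56.99° ⇒ outside.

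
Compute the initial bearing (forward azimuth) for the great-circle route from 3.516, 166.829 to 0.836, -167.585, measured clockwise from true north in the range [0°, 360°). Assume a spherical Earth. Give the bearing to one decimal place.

Δλ = -167.585 − 166.829 = -334.414°; wrapped into (−180°, 180°]: 25.586°.
θ = atan2( sin Δλ · cos φ₂ , cos φ₁ · sin φ₂ − sin φ₁ · cos φ₂ · cos Δλ )
  = atan2(0.43182, -0.04074) = 95.390° → normalised to [0°, 360°): 95.390°.

95.4°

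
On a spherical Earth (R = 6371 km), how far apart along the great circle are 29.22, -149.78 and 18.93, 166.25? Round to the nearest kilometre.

Δλ = 166.25 − -149.78 = 316.03°; wrapped into (−180°, 180°]: -43.97°.
Δφ = 18.93 − 29.22 = -10.29°.
a = sin²(Δφ/2) + cos φ₁ · cos φ₂ · sin²(Δλ/2) = 0.123741.
c = 2·atan2(√a, √(1−a)) = 0.71892 rad → d = 6371·c ≈ 4580.24 km.

4580 km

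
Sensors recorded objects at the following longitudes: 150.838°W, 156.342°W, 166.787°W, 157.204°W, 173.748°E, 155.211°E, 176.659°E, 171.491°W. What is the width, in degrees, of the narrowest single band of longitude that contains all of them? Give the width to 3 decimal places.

53.951°

Sort the longitudes: -171.491°, -166.787°, -157.204°, -156.342°, -150.838°, +155.211°, +173.748°, +176.659°.
Eastward gaps between consecutive values (wrapping around): 4.704°, 9.583°, 0.862°, 5.504°, 306.049°, 18.537°, 2.911°, 11.850°.
Largest gap = 306.049° ⇒ minimal covering band is its complement: 360° − 306.049° = 53.951°.
Band runs from +155.211° eastward to -150.838°, crossing the antimeridian.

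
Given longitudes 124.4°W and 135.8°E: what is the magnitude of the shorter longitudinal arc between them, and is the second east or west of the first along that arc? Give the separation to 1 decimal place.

99.8° west

Raw difference: 135.8 − -124.4 = 260.2°.
Normalise into (−180°, 180°]: 260.2° − 360° = -99.8°.
Negative ⇒ the second point lies to the west; separation 99.8°.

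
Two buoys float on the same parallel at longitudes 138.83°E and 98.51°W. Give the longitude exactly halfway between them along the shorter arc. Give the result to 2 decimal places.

Signed shortest Δλ from +138.83° to -98.51° is +122.66°.
Midpoint longitude = +138.83° + (+122.66°)/2 = +138.83° + 61.33° = +200.16°.
Normalise into (−180°, 180°]: -159.84°.
(The naïve average (+138.83 + -98.51)/2 = 20.16° is on the wrong side of the globe.)

159.84°W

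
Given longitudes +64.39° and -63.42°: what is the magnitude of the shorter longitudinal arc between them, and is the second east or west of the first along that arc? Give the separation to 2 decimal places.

127.81° west

Raw difference: -63.42 − 64.39 = -127.81°.
Normalise into (−180°, 180°]: -127.81° stays -127.81°.
Negative ⇒ the second point lies to the west; separation 127.81°.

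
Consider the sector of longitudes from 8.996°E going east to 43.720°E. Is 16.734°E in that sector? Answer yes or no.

Band width going east from +8.996° to +43.720°: ((43.720 − 8.996) mod 360) = 34.724°.
Offset of +16.734° east of the west edge: ((16.734 − 8.996) mod 360) = 7.738°.
7.738° ≤ 34.724° ⇒ inside.

Yes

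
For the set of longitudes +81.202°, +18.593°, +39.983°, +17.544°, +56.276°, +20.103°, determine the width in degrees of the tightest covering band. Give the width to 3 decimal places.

63.658°

Sort the longitudes: +17.544°, +18.593°, +20.103°, +39.983°, +56.276°, +81.202°.
Eastward gaps between consecutive values (wrapping around): 1.049°, 1.510°, 19.880°, 16.293°, 24.926°, 296.342°.
Largest gap = 296.342° ⇒ minimal covering band is its complement: 360° − 296.342° = 63.658°.
Band runs from +17.544° eastward to +81.202°.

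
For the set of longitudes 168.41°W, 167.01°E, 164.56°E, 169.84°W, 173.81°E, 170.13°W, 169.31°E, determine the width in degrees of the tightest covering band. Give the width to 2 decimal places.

Sort the longitudes: -170.13°, -169.84°, -168.41°, +164.56°, +167.01°, +169.31°, +173.81°.
Eastward gaps between consecutive values (wrapping around): 0.29°, 1.43°, 332.97°, 2.45°, 2.30°, 4.50°, 16.06°.
Largest gap = 332.97° ⇒ minimal covering band is its complement: 360° − 332.97° = 27.03°.
Band runs from +164.56° eastward to -168.41°, crossing the antimeridian.

27.03°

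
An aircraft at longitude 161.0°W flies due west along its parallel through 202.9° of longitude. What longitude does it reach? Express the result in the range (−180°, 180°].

3.9°W

Start at -161.0°; shift −202.9° → -363.9°.
-363.9° lies outside (−180°, 180°]; add 360° → -3.9°.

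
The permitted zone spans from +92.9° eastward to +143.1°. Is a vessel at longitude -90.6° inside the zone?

No

Band width going east from +92.9° to +143.1°: ((143.1 − 92.9) mod 360) = 50.2°.
Offset of -90.6° east of the west edge: ((-90.6 − 92.9) mod 360) = 176.5°.
176.5° > 50.2° ⇒ outside.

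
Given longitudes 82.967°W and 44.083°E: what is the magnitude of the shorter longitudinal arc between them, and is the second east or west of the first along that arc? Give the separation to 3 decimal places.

Raw difference: 44.083 − -82.967 = 127.05°.
Normalise into (−180°, 180°]: 127.05° stays 127.05°.
Positive ⇒ the second point lies to the east; separation 127.050°.

127.050° east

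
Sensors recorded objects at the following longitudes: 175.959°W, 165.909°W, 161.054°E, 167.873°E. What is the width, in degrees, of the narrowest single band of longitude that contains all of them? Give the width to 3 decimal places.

33.037°

Sort the longitudes: -175.959°, -165.909°, +161.054°, +167.873°.
Eastward gaps between consecutive values (wrapping around): 10.050°, 326.963°, 6.819°, 16.168°.
Largest gap = 326.963° ⇒ minimal covering band is its complement: 360° − 326.963° = 33.037°.
Band runs from +161.054° eastward to -165.909°, crossing the antimeridian.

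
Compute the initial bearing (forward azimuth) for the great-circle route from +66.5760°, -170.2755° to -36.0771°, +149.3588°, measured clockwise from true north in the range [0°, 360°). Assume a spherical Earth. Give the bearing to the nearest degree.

Δλ = 149.3588 − -170.2755 = 319.6343°; wrapped into (−180°, 180°]: -40.3657°.
θ = atan2( sin Δλ · cos φ₂ , cos φ₁ · sin φ₂ − sin φ₁ · cos φ₂ · cos Δλ )
  = atan2(-0.52346, -0.79915) = -146.775° → normalised to [0°, 360°): 213.225°.

213°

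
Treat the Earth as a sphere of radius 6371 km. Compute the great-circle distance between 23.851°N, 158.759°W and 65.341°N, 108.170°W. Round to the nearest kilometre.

Δλ = -108.170 − -158.759 = 50.589°.
Δφ = 65.341 − 23.851 = 41.490°.
a = sin²(Δφ/2) + cos φ₁ · cos φ₂ · sin²(Δλ/2) = 0.195127.
c = 2·atan2(√a, √(1−a)) = 0.91506 rad → d = 6371·c ≈ 5829.82 km.

5830 km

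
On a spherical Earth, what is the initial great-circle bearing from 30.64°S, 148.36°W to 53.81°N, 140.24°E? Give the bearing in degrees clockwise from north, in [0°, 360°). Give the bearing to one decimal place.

Δλ = 140.24 − -148.36 = 288.60°; wrapped into (−180°, 180°]: -71.40°.
θ = atan2( sin Δλ · cos φ₂ , cos φ₁ · sin φ₂ − sin φ₁ · cos φ₂ · cos Δλ )
  = atan2(-0.55962, 0.79037) = -35.301° → normalised to [0°, 360°): 324.699°.

324.7°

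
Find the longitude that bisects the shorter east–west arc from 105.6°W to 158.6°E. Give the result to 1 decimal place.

153.5°W

Signed shortest Δλ from -105.6° to +158.6° is -95.8°.
Midpoint longitude = -105.6° + (-95.8°)/2 = -105.6° − 47.9° = -153.5°.
(The naïve average (-105.6 + +158.6)/2 = 26.5° is on the wrong side of the globe.)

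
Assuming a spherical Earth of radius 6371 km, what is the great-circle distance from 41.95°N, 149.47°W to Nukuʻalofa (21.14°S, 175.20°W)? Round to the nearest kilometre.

Δλ = -175.20 − -149.47 = -25.73°.
Δφ = -21.14 − 41.95 = -63.09°.
a = sin²(Δφ/2) + cos φ₁ · cos φ₂ · sin²(Δλ/2) = 0.308094.
c = 2·atan2(√a, √(1−a)) = 1.17688 rad → d = 6371·c ≈ 7497.87 km.

7498 km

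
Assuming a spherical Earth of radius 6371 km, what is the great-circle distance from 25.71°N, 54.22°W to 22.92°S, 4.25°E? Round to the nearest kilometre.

Δλ = 4.25 − -54.22 = 58.47°.
Δφ = -22.92 − 25.71 = -48.63°.
a = sin²(Δφ/2) + cos φ₁ · cos φ₂ · sin²(Δλ/2) = 0.367487.
c = 2·atan2(√a, √(1−a)) = 1.30256 rad → d = 6371·c ≈ 8298.64 km.

8299 km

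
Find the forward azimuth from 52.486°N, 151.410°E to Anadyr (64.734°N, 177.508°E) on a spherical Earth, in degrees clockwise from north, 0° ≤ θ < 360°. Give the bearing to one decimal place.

Δλ = 177.508 − 151.410 = 26.098°.
θ = atan2( sin Δλ · cos φ₂ , cos φ₁ · sin φ₂ − sin φ₁ · cos φ₂ · cos Δλ )
  = atan2(0.18776, 0.24666) = 37.279° → normalised to [0°, 360°): 37.279°.

37.3°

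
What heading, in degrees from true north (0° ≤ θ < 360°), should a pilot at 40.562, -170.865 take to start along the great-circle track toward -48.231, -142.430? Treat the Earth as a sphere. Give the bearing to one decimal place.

161.5°

Δλ = -142.430 − -170.865 = 28.435°.
θ = atan2( sin Δλ · cos φ₂ , cos φ₁ · sin φ₂ − sin φ₁ · cos φ₂ · cos Δλ )
  = atan2(0.31718, -0.94752) = 161.492° → normalised to [0°, 360°): 161.492°.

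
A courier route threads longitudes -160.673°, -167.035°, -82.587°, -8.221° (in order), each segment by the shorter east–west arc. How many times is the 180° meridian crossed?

0

Leg 1: -160.673° → -167.035°, shortest Δλ = -6.362° (west) — does not cross 180°.
Leg 2: -167.035° → -82.587°, shortest Δλ = 84.448° (east) — does not cross 180°.
Leg 3: -82.587° → -8.221°, shortest Δλ = 74.366° (east) — does not cross 180°.
Total crossings: 0.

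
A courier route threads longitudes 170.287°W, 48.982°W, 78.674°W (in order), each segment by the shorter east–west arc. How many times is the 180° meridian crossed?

0

Leg 1: -170.287° → -48.982°, shortest Δλ = 121.305° (east) — does not cross 180°.
Leg 2: -48.982° → -78.674°, shortest Δλ = -29.692° (west) — does not cross 180°.
Total crossings: 0.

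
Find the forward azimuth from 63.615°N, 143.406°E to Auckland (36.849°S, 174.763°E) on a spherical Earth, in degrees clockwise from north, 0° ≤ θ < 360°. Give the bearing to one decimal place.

Δλ = 174.763 − 143.406 = 31.357°.
θ = atan2( sin Δλ · cos φ₂ , cos φ₁ · sin φ₂ − sin φ₁ · cos φ₂ · cos Δλ )
  = atan2(0.41641, -0.87867) = 154.643° → normalised to [0°, 360°): 154.643°.

154.6°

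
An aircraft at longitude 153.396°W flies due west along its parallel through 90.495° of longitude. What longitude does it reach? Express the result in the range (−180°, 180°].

116.109°E

Start at -153.396°; shift −90.495° → -243.891°.
-243.891° lies outside (−180°, 180°]; add 360° → +116.109°.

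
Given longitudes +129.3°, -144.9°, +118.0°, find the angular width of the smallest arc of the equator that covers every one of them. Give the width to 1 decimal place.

97.1°

Sort the longitudes: -144.9°, +118.0°, +129.3°.
Eastward gaps between consecutive values (wrapping around): 262.9°, 11.3°, 85.8°.
Largest gap = 262.9° ⇒ minimal covering band is its complement: 360° − 262.9° = 97.1°.
Band runs from +118.0° eastward to -144.9°, crossing the antimeridian.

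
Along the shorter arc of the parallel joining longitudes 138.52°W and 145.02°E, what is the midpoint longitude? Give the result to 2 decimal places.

Signed shortest Δλ from -138.52° to +145.02° is -76.46°.
Midpoint longitude = -138.52° + (-76.46°)/2 = -138.52° − 38.23° = -176.75°.
(The naïve average (-138.52 + +145.02)/2 = 3.25° is on the wrong side of the globe.)

176.75°W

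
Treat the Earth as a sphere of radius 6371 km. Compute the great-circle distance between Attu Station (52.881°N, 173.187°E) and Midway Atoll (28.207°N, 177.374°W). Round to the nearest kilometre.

Δλ = -177.374 − 173.187 = -350.561°; wrapped into (−180°, 180°]: 9.439°.
Δφ = 28.207 − 52.881 = -24.674°.
a = sin²(Δφ/2) + cos φ₁ · cos φ₂ · sin²(Δλ/2) = 0.049251.
c = 2·atan2(√a, √(1−a)) = 0.44758 rad → d = 6371·c ≈ 2851.53 km.

2852 km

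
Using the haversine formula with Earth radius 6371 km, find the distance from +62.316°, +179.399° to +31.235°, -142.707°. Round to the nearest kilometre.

Δλ = -142.707 − 179.399 = -322.106°; wrapped into (−180°, 180°]: 37.894°.
Δφ = 31.235 − 62.316 = -31.081°.
a = sin²(Δφ/2) + cos φ₁ · cos φ₂ · sin²(Δλ/2) = 0.113661.
c = 2·atan2(√a, √(1−a)) = 0.68775 rad → d = 6371·c ≈ 4381.64 km.

4382 km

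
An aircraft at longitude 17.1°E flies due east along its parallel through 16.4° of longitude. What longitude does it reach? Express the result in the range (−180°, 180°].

Start at +17.1°; shift +16.4° → +33.5°.
+33.5° already lies in (−180°, 180°].

33.5°E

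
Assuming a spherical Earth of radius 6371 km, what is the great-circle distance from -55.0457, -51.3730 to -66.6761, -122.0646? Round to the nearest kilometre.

Δλ = -122.0646 − -51.3730 = -70.6916°.
Δφ = -66.6761 − -55.0457 = -11.6304°.
a = sin²(Δφ/2) + cos φ₁ · cos φ₂ · sin²(Δλ/2) = 0.086182.
c = 2·atan2(√a, √(1−a)) = 0.59591 rad → d = 6371·c ≈ 3796.57 km.

3797 km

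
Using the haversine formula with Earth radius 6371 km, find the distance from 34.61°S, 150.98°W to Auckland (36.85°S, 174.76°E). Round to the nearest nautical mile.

1666 nmi

Δλ = 174.76 − -150.98 = 325.74°; wrapped into (−180°, 180°]: -34.26°.
Δφ = -36.85 − -34.61 = -2.24°.
a = sin²(Δφ/2) + cos φ₁ · cos φ₂ · sin²(Δλ/2) = 0.057519.
c = 2·atan2(√a, √(1−a)) = 0.48438 rad → d = 6371·c ≈ 3086.00 km ≈ 1666.30 nmi.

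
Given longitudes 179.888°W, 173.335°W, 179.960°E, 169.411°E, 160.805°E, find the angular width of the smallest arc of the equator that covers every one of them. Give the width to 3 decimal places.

25.860°

Sort the longitudes: -179.888°, -173.335°, +160.805°, +169.411°, +179.960°.
Eastward gaps between consecutive values (wrapping around): 6.553°, 334.140°, 8.606°, 10.549°, 0.152°.
Largest gap = 334.140° ⇒ minimal covering band is its complement: 360° − 334.140° = 25.860°.
Band runs from +160.805° eastward to -173.335°, crossing the antimeridian.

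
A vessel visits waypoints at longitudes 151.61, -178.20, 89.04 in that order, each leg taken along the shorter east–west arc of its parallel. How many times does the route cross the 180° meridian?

Leg 1: +151.61° → -178.20°, shortest Δλ = 30.19° (east) — crosses 180°.
Leg 2: -178.20° → +89.04°, shortest Δλ = -92.76° (west) — crosses 180°.
Total crossings: 2.

2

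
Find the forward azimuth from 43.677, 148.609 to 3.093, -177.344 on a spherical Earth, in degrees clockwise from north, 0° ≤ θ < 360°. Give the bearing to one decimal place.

133.6°

Δλ = -177.344 − 148.609 = -325.953°; wrapped into (−180°, 180°]: 34.047°.
θ = atan2( sin Δλ · cos φ₂ , cos φ₁ · sin φ₂ − sin φ₁ · cos φ₂ · cos Δλ )
  = atan2(0.55906, -0.53235) = 133.598° → normalised to [0°, 360°): 133.598°.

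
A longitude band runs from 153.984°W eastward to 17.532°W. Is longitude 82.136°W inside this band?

Yes

Band width going east from -153.984° to -17.532°: ((-17.532 − -153.984) mod 360) = 136.452°.
Offset of -82.136° east of the west edge: ((-82.136 − -153.984) mod 360) = 71.848°.
71.848° ≤ 136.452° ⇒ inside.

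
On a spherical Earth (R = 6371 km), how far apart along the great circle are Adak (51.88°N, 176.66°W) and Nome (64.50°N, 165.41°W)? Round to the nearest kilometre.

Δλ = -165.41 − -176.66 = 11.25°.
Δφ = 64.50 − 51.88 = 12.62°.
a = sin²(Δφ/2) + cos φ₁ · cos φ₂ · sin²(Δλ/2) = 0.014633.
c = 2·atan2(√a, √(1−a)) = 0.24253 rad → d = 6371·c ≈ 1545.14 km.

1545 km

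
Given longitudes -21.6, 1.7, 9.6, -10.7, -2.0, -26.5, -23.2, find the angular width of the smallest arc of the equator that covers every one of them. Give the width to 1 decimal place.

Sort the longitudes: -26.5°, -23.2°, -21.6°, -10.7°, -2.0°, +1.7°, +9.6°.
Eastward gaps between consecutive values (wrapping around): 3.3°, 1.6°, 10.9°, 8.7°, 3.7°, 7.9°, 323.9°.
Largest gap = 323.9° ⇒ minimal covering band is its complement: 360° − 323.9° = 36.1°.
Band runs from -26.5° eastward to +9.6°.

36.1°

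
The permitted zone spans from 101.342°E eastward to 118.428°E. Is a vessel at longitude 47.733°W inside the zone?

Band width going east from +101.342° to +118.428°: ((118.428 − 101.342) mod 360) = 17.086°.
Offset of -47.733° east of the west edge: ((-47.733 − 101.342) mod 360) = 210.925°.
210.925° > 17.086° ⇒ outside.

No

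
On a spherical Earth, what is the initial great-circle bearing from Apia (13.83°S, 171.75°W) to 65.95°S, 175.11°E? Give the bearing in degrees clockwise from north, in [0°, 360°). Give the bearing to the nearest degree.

187°

Δλ = 175.11 − -171.75 = 346.86°; wrapped into (−180°, 180°]: -13.14°.
θ = atan2( sin Δλ · cos φ₂ , cos φ₁ · sin φ₂ − sin φ₁ · cos φ₂ · cos Δλ )
  = atan2(-0.09265, -0.79185) = -173.327° → normalised to [0°, 360°): 186.673°.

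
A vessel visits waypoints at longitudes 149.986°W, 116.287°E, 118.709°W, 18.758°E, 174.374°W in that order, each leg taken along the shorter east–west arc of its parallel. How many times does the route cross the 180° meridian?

3

Leg 1: -149.986° → +116.287°, shortest Δλ = -93.727° (west) — crosses 180°.
Leg 2: +116.287° → -118.709°, shortest Δλ = 125.004° (east) — crosses 180°.
Leg 3: -118.709° → +18.758°, shortest Δλ = 137.467° (east) — does not cross 180°.
Leg 4: +18.758° → -174.374°, shortest Δλ = 166.868° (east) — crosses 180°.
Total crossings: 3.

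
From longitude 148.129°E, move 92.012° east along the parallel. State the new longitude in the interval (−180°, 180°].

119.859°W

Start at +148.129°; shift +92.012° → +240.141°.
+240.141° lies outside (−180°, 180°]; subtract 360° → -119.859°.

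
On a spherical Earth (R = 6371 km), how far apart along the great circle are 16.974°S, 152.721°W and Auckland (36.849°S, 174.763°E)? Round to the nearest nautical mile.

Δλ = 174.763 − -152.721 = 327.484°; wrapped into (−180°, 180°]: -32.516°.
Δφ = -36.849 − -16.974 = -19.875°.
a = sin²(Δφ/2) + cos φ₁ · cos φ₂ · sin²(Δλ/2) = 0.089770.
c = 2·atan2(√a, √(1−a)) = 0.60858 rad → d = 6371·c ≈ 3877.27 km ≈ 2093.56 nmi.

2094 nmi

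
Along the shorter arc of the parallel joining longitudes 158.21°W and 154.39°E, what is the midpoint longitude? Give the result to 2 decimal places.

178.09°E

Signed shortest Δλ from -158.21° to +154.39° is -47.40°.
Midpoint longitude = -158.21° + (-47.40°)/2 = -158.21° − 23.70° = -181.91°.
Normalise into (−180°, 180°]: +178.09°.
(The naïve average (-158.21 + +154.39)/2 = -1.91° is on the wrong side of the globe.)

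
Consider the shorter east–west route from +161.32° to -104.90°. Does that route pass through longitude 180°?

Naïve |-104.90 − 161.32| = 266.22° > 180°, so the shorter arc goes the other way round — across 180°.
Signed shortest Δλ = ((-104.90 − 161.32 + 180) mod 360) − 180 = 93.78°.
Going east by 93.78° from +161.32° passes through 180° before reaching -104.90°.

Yes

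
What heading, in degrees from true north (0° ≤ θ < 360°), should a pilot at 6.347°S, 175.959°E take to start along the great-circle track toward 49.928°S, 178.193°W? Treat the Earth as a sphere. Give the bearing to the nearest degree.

Δλ = -178.193 − 175.959 = -354.152°; wrapped into (−180°, 180°]: 5.848°.
θ = atan2( sin Δλ · cos φ₂ , cos φ₁ · sin φ₂ − sin φ₁ · cos φ₂ · cos Δλ )
  = atan2(0.06559, -0.68975) = 174.568° → normalised to [0°, 360°): 174.568°.

175°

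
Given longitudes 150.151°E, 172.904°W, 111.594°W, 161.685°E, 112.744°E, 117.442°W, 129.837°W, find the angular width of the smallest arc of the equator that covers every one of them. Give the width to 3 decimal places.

135.662°

Sort the longitudes: -172.904°, -129.837°, -117.442°, -111.594°, +112.744°, +150.151°, +161.685°.
Eastward gaps between consecutive values (wrapping around): 43.067°, 12.395°, 5.848°, 224.338°, 37.407°, 11.534°, 25.411°.
Largest gap = 224.338° ⇒ minimal covering band is its complement: 360° − 224.338° = 135.662°.
Band runs from +112.744° eastward to -111.594°, crossing the antimeridian.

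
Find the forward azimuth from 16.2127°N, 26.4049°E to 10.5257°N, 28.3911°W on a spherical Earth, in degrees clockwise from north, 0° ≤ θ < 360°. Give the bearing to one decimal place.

Δλ = -28.3911 − 26.4049 = -54.7960°.
θ = atan2( sin Δλ · cos φ₂ , cos φ₁ · sin φ₂ − sin φ₁ · cos φ₂ · cos Δλ )
  = atan2(-0.80336, 0.01716) = -88.776° → normalised to [0°, 360°): 271.224°.

271.2°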